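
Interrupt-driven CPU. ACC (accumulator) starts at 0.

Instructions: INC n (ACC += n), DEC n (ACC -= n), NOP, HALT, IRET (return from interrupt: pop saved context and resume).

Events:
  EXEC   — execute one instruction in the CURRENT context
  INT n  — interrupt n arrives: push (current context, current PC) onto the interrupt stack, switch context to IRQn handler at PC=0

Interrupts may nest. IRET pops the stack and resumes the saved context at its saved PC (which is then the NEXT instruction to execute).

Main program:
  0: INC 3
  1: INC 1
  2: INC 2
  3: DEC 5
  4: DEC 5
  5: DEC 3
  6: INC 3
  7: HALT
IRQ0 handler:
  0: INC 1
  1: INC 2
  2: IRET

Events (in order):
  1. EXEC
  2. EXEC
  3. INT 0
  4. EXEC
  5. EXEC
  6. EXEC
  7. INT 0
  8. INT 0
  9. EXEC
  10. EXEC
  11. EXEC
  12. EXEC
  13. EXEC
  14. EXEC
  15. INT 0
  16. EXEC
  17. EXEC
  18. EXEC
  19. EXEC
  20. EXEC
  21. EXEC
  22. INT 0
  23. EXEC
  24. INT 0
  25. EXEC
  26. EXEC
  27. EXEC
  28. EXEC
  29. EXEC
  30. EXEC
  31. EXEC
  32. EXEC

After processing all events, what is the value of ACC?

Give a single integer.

Event 1 (EXEC): [MAIN] PC=0: INC 3 -> ACC=3
Event 2 (EXEC): [MAIN] PC=1: INC 1 -> ACC=4
Event 3 (INT 0): INT 0 arrives: push (MAIN, PC=2), enter IRQ0 at PC=0 (depth now 1)
Event 4 (EXEC): [IRQ0] PC=0: INC 1 -> ACC=5
Event 5 (EXEC): [IRQ0] PC=1: INC 2 -> ACC=7
Event 6 (EXEC): [IRQ0] PC=2: IRET -> resume MAIN at PC=2 (depth now 0)
Event 7 (INT 0): INT 0 arrives: push (MAIN, PC=2), enter IRQ0 at PC=0 (depth now 1)
Event 8 (INT 0): INT 0 arrives: push (IRQ0, PC=0), enter IRQ0 at PC=0 (depth now 2)
Event 9 (EXEC): [IRQ0] PC=0: INC 1 -> ACC=8
Event 10 (EXEC): [IRQ0] PC=1: INC 2 -> ACC=10
Event 11 (EXEC): [IRQ0] PC=2: IRET -> resume IRQ0 at PC=0 (depth now 1)
Event 12 (EXEC): [IRQ0] PC=0: INC 1 -> ACC=11
Event 13 (EXEC): [IRQ0] PC=1: INC 2 -> ACC=13
Event 14 (EXEC): [IRQ0] PC=2: IRET -> resume MAIN at PC=2 (depth now 0)
Event 15 (INT 0): INT 0 arrives: push (MAIN, PC=2), enter IRQ0 at PC=0 (depth now 1)
Event 16 (EXEC): [IRQ0] PC=0: INC 1 -> ACC=14
Event 17 (EXEC): [IRQ0] PC=1: INC 2 -> ACC=16
Event 18 (EXEC): [IRQ0] PC=2: IRET -> resume MAIN at PC=2 (depth now 0)
Event 19 (EXEC): [MAIN] PC=2: INC 2 -> ACC=18
Event 20 (EXEC): [MAIN] PC=3: DEC 5 -> ACC=13
Event 21 (EXEC): [MAIN] PC=4: DEC 5 -> ACC=8
Event 22 (INT 0): INT 0 arrives: push (MAIN, PC=5), enter IRQ0 at PC=0 (depth now 1)
Event 23 (EXEC): [IRQ0] PC=0: INC 1 -> ACC=9
Event 24 (INT 0): INT 0 arrives: push (IRQ0, PC=1), enter IRQ0 at PC=0 (depth now 2)
Event 25 (EXEC): [IRQ0] PC=0: INC 1 -> ACC=10
Event 26 (EXEC): [IRQ0] PC=1: INC 2 -> ACC=12
Event 27 (EXEC): [IRQ0] PC=2: IRET -> resume IRQ0 at PC=1 (depth now 1)
Event 28 (EXEC): [IRQ0] PC=1: INC 2 -> ACC=14
Event 29 (EXEC): [IRQ0] PC=2: IRET -> resume MAIN at PC=5 (depth now 0)
Event 30 (EXEC): [MAIN] PC=5: DEC 3 -> ACC=11
Event 31 (EXEC): [MAIN] PC=6: INC 3 -> ACC=14
Event 32 (EXEC): [MAIN] PC=7: HALT

Answer: 14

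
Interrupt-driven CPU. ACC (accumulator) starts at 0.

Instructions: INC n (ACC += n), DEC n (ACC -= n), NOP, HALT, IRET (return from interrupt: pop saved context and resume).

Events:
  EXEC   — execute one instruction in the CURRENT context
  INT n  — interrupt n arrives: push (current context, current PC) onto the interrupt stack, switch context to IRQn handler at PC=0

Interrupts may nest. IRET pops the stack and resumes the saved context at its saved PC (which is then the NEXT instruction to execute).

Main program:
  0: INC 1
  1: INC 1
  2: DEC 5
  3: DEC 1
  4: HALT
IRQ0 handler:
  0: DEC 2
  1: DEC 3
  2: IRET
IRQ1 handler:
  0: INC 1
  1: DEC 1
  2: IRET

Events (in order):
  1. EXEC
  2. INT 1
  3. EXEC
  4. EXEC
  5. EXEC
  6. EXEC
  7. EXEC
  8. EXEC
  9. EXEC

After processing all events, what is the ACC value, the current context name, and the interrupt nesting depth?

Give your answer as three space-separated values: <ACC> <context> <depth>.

Event 1 (EXEC): [MAIN] PC=0: INC 1 -> ACC=1
Event 2 (INT 1): INT 1 arrives: push (MAIN, PC=1), enter IRQ1 at PC=0 (depth now 1)
Event 3 (EXEC): [IRQ1] PC=0: INC 1 -> ACC=2
Event 4 (EXEC): [IRQ1] PC=1: DEC 1 -> ACC=1
Event 5 (EXEC): [IRQ1] PC=2: IRET -> resume MAIN at PC=1 (depth now 0)
Event 6 (EXEC): [MAIN] PC=1: INC 1 -> ACC=2
Event 7 (EXEC): [MAIN] PC=2: DEC 5 -> ACC=-3
Event 8 (EXEC): [MAIN] PC=3: DEC 1 -> ACC=-4
Event 9 (EXEC): [MAIN] PC=4: HALT

Answer: -4 MAIN 0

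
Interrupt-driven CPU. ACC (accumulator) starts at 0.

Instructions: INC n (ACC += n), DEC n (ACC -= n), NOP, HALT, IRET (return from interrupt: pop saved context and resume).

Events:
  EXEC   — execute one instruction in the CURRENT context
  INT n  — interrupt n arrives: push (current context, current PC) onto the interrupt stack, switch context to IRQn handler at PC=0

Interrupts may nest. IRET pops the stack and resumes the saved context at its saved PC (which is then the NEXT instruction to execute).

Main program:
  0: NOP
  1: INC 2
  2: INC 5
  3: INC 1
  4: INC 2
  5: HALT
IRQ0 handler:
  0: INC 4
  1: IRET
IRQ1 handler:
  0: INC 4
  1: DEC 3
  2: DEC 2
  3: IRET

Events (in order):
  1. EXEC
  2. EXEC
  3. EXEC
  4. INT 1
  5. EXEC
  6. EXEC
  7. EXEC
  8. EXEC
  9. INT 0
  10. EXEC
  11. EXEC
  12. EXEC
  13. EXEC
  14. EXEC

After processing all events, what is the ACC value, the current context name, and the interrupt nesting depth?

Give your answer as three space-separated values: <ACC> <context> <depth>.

Answer: 13 MAIN 0

Derivation:
Event 1 (EXEC): [MAIN] PC=0: NOP
Event 2 (EXEC): [MAIN] PC=1: INC 2 -> ACC=2
Event 3 (EXEC): [MAIN] PC=2: INC 5 -> ACC=7
Event 4 (INT 1): INT 1 arrives: push (MAIN, PC=3), enter IRQ1 at PC=0 (depth now 1)
Event 5 (EXEC): [IRQ1] PC=0: INC 4 -> ACC=11
Event 6 (EXEC): [IRQ1] PC=1: DEC 3 -> ACC=8
Event 7 (EXEC): [IRQ1] PC=2: DEC 2 -> ACC=6
Event 8 (EXEC): [IRQ1] PC=3: IRET -> resume MAIN at PC=3 (depth now 0)
Event 9 (INT 0): INT 0 arrives: push (MAIN, PC=3), enter IRQ0 at PC=0 (depth now 1)
Event 10 (EXEC): [IRQ0] PC=0: INC 4 -> ACC=10
Event 11 (EXEC): [IRQ0] PC=1: IRET -> resume MAIN at PC=3 (depth now 0)
Event 12 (EXEC): [MAIN] PC=3: INC 1 -> ACC=11
Event 13 (EXEC): [MAIN] PC=4: INC 2 -> ACC=13
Event 14 (EXEC): [MAIN] PC=5: HALT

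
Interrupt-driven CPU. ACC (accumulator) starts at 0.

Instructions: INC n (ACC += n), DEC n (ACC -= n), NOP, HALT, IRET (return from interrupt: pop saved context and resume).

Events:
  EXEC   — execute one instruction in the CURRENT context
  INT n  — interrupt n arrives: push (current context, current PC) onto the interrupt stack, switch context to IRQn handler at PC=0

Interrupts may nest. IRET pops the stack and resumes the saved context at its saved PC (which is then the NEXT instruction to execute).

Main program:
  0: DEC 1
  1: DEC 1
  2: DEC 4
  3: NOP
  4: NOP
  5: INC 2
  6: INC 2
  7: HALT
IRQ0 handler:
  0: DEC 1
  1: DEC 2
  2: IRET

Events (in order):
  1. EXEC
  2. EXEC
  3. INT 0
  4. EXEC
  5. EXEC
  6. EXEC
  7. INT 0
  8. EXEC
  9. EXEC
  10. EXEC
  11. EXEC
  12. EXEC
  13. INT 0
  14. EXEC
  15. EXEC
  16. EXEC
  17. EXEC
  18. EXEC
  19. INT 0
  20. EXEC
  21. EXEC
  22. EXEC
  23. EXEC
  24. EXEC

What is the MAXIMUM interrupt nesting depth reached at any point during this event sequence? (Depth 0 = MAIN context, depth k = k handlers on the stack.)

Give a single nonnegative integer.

Answer: 1

Derivation:
Event 1 (EXEC): [MAIN] PC=0: DEC 1 -> ACC=-1 [depth=0]
Event 2 (EXEC): [MAIN] PC=1: DEC 1 -> ACC=-2 [depth=0]
Event 3 (INT 0): INT 0 arrives: push (MAIN, PC=2), enter IRQ0 at PC=0 (depth now 1) [depth=1]
Event 4 (EXEC): [IRQ0] PC=0: DEC 1 -> ACC=-3 [depth=1]
Event 5 (EXEC): [IRQ0] PC=1: DEC 2 -> ACC=-5 [depth=1]
Event 6 (EXEC): [IRQ0] PC=2: IRET -> resume MAIN at PC=2 (depth now 0) [depth=0]
Event 7 (INT 0): INT 0 arrives: push (MAIN, PC=2), enter IRQ0 at PC=0 (depth now 1) [depth=1]
Event 8 (EXEC): [IRQ0] PC=0: DEC 1 -> ACC=-6 [depth=1]
Event 9 (EXEC): [IRQ0] PC=1: DEC 2 -> ACC=-8 [depth=1]
Event 10 (EXEC): [IRQ0] PC=2: IRET -> resume MAIN at PC=2 (depth now 0) [depth=0]
Event 11 (EXEC): [MAIN] PC=2: DEC 4 -> ACC=-12 [depth=0]
Event 12 (EXEC): [MAIN] PC=3: NOP [depth=0]
Event 13 (INT 0): INT 0 arrives: push (MAIN, PC=4), enter IRQ0 at PC=0 (depth now 1) [depth=1]
Event 14 (EXEC): [IRQ0] PC=0: DEC 1 -> ACC=-13 [depth=1]
Event 15 (EXEC): [IRQ0] PC=1: DEC 2 -> ACC=-15 [depth=1]
Event 16 (EXEC): [IRQ0] PC=2: IRET -> resume MAIN at PC=4 (depth now 0) [depth=0]
Event 17 (EXEC): [MAIN] PC=4: NOP [depth=0]
Event 18 (EXEC): [MAIN] PC=5: INC 2 -> ACC=-13 [depth=0]
Event 19 (INT 0): INT 0 arrives: push (MAIN, PC=6), enter IRQ0 at PC=0 (depth now 1) [depth=1]
Event 20 (EXEC): [IRQ0] PC=0: DEC 1 -> ACC=-14 [depth=1]
Event 21 (EXEC): [IRQ0] PC=1: DEC 2 -> ACC=-16 [depth=1]
Event 22 (EXEC): [IRQ0] PC=2: IRET -> resume MAIN at PC=6 (depth now 0) [depth=0]
Event 23 (EXEC): [MAIN] PC=6: INC 2 -> ACC=-14 [depth=0]
Event 24 (EXEC): [MAIN] PC=7: HALT [depth=0]
Max depth observed: 1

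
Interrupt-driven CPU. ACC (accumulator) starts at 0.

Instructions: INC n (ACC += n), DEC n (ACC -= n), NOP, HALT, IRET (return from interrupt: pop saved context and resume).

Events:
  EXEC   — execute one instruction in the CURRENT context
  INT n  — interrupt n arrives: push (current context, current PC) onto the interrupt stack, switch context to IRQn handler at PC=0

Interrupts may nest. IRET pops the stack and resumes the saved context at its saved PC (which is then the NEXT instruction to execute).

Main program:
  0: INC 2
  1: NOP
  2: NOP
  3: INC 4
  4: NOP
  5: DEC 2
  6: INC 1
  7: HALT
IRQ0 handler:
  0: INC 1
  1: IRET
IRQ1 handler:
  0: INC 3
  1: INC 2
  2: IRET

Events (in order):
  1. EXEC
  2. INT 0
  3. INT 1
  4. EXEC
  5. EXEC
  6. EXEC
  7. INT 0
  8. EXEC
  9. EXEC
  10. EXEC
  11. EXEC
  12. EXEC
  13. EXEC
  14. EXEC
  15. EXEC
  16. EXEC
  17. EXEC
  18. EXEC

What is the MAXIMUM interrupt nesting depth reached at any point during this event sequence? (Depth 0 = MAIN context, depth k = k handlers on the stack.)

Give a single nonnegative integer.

Event 1 (EXEC): [MAIN] PC=0: INC 2 -> ACC=2 [depth=0]
Event 2 (INT 0): INT 0 arrives: push (MAIN, PC=1), enter IRQ0 at PC=0 (depth now 1) [depth=1]
Event 3 (INT 1): INT 1 arrives: push (IRQ0, PC=0), enter IRQ1 at PC=0 (depth now 2) [depth=2]
Event 4 (EXEC): [IRQ1] PC=0: INC 3 -> ACC=5 [depth=2]
Event 5 (EXEC): [IRQ1] PC=1: INC 2 -> ACC=7 [depth=2]
Event 6 (EXEC): [IRQ1] PC=2: IRET -> resume IRQ0 at PC=0 (depth now 1) [depth=1]
Event 7 (INT 0): INT 0 arrives: push (IRQ0, PC=0), enter IRQ0 at PC=0 (depth now 2) [depth=2]
Event 8 (EXEC): [IRQ0] PC=0: INC 1 -> ACC=8 [depth=2]
Event 9 (EXEC): [IRQ0] PC=1: IRET -> resume IRQ0 at PC=0 (depth now 1) [depth=1]
Event 10 (EXEC): [IRQ0] PC=0: INC 1 -> ACC=9 [depth=1]
Event 11 (EXEC): [IRQ0] PC=1: IRET -> resume MAIN at PC=1 (depth now 0) [depth=0]
Event 12 (EXEC): [MAIN] PC=1: NOP [depth=0]
Event 13 (EXEC): [MAIN] PC=2: NOP [depth=0]
Event 14 (EXEC): [MAIN] PC=3: INC 4 -> ACC=13 [depth=0]
Event 15 (EXEC): [MAIN] PC=4: NOP [depth=0]
Event 16 (EXEC): [MAIN] PC=5: DEC 2 -> ACC=11 [depth=0]
Event 17 (EXEC): [MAIN] PC=6: INC 1 -> ACC=12 [depth=0]
Event 18 (EXEC): [MAIN] PC=7: HALT [depth=0]
Max depth observed: 2

Answer: 2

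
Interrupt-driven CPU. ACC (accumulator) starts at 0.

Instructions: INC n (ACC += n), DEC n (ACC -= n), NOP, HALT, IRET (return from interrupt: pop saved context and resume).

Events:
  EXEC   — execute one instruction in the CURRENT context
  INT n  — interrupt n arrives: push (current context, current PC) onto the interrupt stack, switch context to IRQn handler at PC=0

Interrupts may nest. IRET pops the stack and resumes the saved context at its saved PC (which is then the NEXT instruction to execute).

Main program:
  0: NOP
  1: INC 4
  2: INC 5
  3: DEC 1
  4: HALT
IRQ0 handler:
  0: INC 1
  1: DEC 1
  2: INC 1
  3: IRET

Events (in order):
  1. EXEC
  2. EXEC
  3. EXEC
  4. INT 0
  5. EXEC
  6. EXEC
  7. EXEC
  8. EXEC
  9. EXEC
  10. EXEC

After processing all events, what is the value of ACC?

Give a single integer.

Event 1 (EXEC): [MAIN] PC=0: NOP
Event 2 (EXEC): [MAIN] PC=1: INC 4 -> ACC=4
Event 3 (EXEC): [MAIN] PC=2: INC 5 -> ACC=9
Event 4 (INT 0): INT 0 arrives: push (MAIN, PC=3), enter IRQ0 at PC=0 (depth now 1)
Event 5 (EXEC): [IRQ0] PC=0: INC 1 -> ACC=10
Event 6 (EXEC): [IRQ0] PC=1: DEC 1 -> ACC=9
Event 7 (EXEC): [IRQ0] PC=2: INC 1 -> ACC=10
Event 8 (EXEC): [IRQ0] PC=3: IRET -> resume MAIN at PC=3 (depth now 0)
Event 9 (EXEC): [MAIN] PC=3: DEC 1 -> ACC=9
Event 10 (EXEC): [MAIN] PC=4: HALT

Answer: 9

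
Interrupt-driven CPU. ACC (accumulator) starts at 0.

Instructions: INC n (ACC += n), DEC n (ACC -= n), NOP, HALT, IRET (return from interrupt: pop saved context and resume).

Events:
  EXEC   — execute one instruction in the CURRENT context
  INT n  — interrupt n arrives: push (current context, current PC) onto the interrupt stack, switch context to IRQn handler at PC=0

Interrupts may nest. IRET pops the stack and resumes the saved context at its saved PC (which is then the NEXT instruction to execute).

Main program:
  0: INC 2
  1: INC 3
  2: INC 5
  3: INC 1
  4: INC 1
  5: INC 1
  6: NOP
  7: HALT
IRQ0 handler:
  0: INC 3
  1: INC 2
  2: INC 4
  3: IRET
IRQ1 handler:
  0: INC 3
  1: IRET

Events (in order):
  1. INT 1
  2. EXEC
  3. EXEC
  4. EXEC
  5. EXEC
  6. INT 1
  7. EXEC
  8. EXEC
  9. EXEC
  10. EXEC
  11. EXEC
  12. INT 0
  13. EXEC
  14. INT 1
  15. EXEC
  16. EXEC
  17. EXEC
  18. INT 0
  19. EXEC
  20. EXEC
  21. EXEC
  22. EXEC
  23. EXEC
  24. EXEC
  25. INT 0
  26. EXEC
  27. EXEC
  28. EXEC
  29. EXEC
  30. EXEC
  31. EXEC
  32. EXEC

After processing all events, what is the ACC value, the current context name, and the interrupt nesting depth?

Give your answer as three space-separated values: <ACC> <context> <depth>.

Answer: 49 MAIN 0

Derivation:
Event 1 (INT 1): INT 1 arrives: push (MAIN, PC=0), enter IRQ1 at PC=0 (depth now 1)
Event 2 (EXEC): [IRQ1] PC=0: INC 3 -> ACC=3
Event 3 (EXEC): [IRQ1] PC=1: IRET -> resume MAIN at PC=0 (depth now 0)
Event 4 (EXEC): [MAIN] PC=0: INC 2 -> ACC=5
Event 5 (EXEC): [MAIN] PC=1: INC 3 -> ACC=8
Event 6 (INT 1): INT 1 arrives: push (MAIN, PC=2), enter IRQ1 at PC=0 (depth now 1)
Event 7 (EXEC): [IRQ1] PC=0: INC 3 -> ACC=11
Event 8 (EXEC): [IRQ1] PC=1: IRET -> resume MAIN at PC=2 (depth now 0)
Event 9 (EXEC): [MAIN] PC=2: INC 5 -> ACC=16
Event 10 (EXEC): [MAIN] PC=3: INC 1 -> ACC=17
Event 11 (EXEC): [MAIN] PC=4: INC 1 -> ACC=18
Event 12 (INT 0): INT 0 arrives: push (MAIN, PC=5), enter IRQ0 at PC=0 (depth now 1)
Event 13 (EXEC): [IRQ0] PC=0: INC 3 -> ACC=21
Event 14 (INT 1): INT 1 arrives: push (IRQ0, PC=1), enter IRQ1 at PC=0 (depth now 2)
Event 15 (EXEC): [IRQ1] PC=0: INC 3 -> ACC=24
Event 16 (EXEC): [IRQ1] PC=1: IRET -> resume IRQ0 at PC=1 (depth now 1)
Event 17 (EXEC): [IRQ0] PC=1: INC 2 -> ACC=26
Event 18 (INT 0): INT 0 arrives: push (IRQ0, PC=2), enter IRQ0 at PC=0 (depth now 2)
Event 19 (EXEC): [IRQ0] PC=0: INC 3 -> ACC=29
Event 20 (EXEC): [IRQ0] PC=1: INC 2 -> ACC=31
Event 21 (EXEC): [IRQ0] PC=2: INC 4 -> ACC=35
Event 22 (EXEC): [IRQ0] PC=3: IRET -> resume IRQ0 at PC=2 (depth now 1)
Event 23 (EXEC): [IRQ0] PC=2: INC 4 -> ACC=39
Event 24 (EXEC): [IRQ0] PC=3: IRET -> resume MAIN at PC=5 (depth now 0)
Event 25 (INT 0): INT 0 arrives: push (MAIN, PC=5), enter IRQ0 at PC=0 (depth now 1)
Event 26 (EXEC): [IRQ0] PC=0: INC 3 -> ACC=42
Event 27 (EXEC): [IRQ0] PC=1: INC 2 -> ACC=44
Event 28 (EXEC): [IRQ0] PC=2: INC 4 -> ACC=48
Event 29 (EXEC): [IRQ0] PC=3: IRET -> resume MAIN at PC=5 (depth now 0)
Event 30 (EXEC): [MAIN] PC=5: INC 1 -> ACC=49
Event 31 (EXEC): [MAIN] PC=6: NOP
Event 32 (EXEC): [MAIN] PC=7: HALT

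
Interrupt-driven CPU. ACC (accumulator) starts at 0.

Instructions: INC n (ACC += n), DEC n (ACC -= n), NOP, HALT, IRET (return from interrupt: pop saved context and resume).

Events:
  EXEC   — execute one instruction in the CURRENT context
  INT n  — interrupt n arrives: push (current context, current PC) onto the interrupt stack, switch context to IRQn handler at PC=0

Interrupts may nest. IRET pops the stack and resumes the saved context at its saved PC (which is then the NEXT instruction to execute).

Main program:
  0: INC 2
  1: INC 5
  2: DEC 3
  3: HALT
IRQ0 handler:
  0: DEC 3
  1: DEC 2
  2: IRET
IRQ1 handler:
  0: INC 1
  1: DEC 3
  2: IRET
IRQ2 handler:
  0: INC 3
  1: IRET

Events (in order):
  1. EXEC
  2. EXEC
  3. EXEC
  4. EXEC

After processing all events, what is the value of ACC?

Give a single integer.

Answer: 4

Derivation:
Event 1 (EXEC): [MAIN] PC=0: INC 2 -> ACC=2
Event 2 (EXEC): [MAIN] PC=1: INC 5 -> ACC=7
Event 3 (EXEC): [MAIN] PC=2: DEC 3 -> ACC=4
Event 4 (EXEC): [MAIN] PC=3: HALT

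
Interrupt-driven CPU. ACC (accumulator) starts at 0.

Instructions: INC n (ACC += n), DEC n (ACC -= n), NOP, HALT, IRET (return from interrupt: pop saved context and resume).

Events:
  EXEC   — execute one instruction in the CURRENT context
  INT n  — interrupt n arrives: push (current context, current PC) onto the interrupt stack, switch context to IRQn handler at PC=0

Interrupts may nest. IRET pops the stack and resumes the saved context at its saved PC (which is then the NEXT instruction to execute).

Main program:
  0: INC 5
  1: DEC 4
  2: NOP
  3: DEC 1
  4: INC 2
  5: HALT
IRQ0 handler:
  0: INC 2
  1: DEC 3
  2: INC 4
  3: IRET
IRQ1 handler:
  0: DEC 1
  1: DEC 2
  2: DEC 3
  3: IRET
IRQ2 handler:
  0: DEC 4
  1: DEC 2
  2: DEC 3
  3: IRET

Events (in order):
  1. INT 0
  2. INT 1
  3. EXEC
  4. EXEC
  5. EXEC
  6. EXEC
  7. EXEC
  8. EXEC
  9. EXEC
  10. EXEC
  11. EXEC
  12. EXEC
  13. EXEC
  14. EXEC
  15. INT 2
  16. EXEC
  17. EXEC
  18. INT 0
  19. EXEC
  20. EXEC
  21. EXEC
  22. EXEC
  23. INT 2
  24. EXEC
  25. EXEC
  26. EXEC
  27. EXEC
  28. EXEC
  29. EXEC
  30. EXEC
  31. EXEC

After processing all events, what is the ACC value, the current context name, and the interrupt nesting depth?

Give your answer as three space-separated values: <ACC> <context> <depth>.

Event 1 (INT 0): INT 0 arrives: push (MAIN, PC=0), enter IRQ0 at PC=0 (depth now 1)
Event 2 (INT 1): INT 1 arrives: push (IRQ0, PC=0), enter IRQ1 at PC=0 (depth now 2)
Event 3 (EXEC): [IRQ1] PC=0: DEC 1 -> ACC=-1
Event 4 (EXEC): [IRQ1] PC=1: DEC 2 -> ACC=-3
Event 5 (EXEC): [IRQ1] PC=2: DEC 3 -> ACC=-6
Event 6 (EXEC): [IRQ1] PC=3: IRET -> resume IRQ0 at PC=0 (depth now 1)
Event 7 (EXEC): [IRQ0] PC=0: INC 2 -> ACC=-4
Event 8 (EXEC): [IRQ0] PC=1: DEC 3 -> ACC=-7
Event 9 (EXEC): [IRQ0] PC=2: INC 4 -> ACC=-3
Event 10 (EXEC): [IRQ0] PC=3: IRET -> resume MAIN at PC=0 (depth now 0)
Event 11 (EXEC): [MAIN] PC=0: INC 5 -> ACC=2
Event 12 (EXEC): [MAIN] PC=1: DEC 4 -> ACC=-2
Event 13 (EXEC): [MAIN] PC=2: NOP
Event 14 (EXEC): [MAIN] PC=3: DEC 1 -> ACC=-3
Event 15 (INT 2): INT 2 arrives: push (MAIN, PC=4), enter IRQ2 at PC=0 (depth now 1)
Event 16 (EXEC): [IRQ2] PC=0: DEC 4 -> ACC=-7
Event 17 (EXEC): [IRQ2] PC=1: DEC 2 -> ACC=-9
Event 18 (INT 0): INT 0 arrives: push (IRQ2, PC=2), enter IRQ0 at PC=0 (depth now 2)
Event 19 (EXEC): [IRQ0] PC=0: INC 2 -> ACC=-7
Event 20 (EXEC): [IRQ0] PC=1: DEC 3 -> ACC=-10
Event 21 (EXEC): [IRQ0] PC=2: INC 4 -> ACC=-6
Event 22 (EXEC): [IRQ0] PC=3: IRET -> resume IRQ2 at PC=2 (depth now 1)
Event 23 (INT 2): INT 2 arrives: push (IRQ2, PC=2), enter IRQ2 at PC=0 (depth now 2)
Event 24 (EXEC): [IRQ2] PC=0: DEC 4 -> ACC=-10
Event 25 (EXEC): [IRQ2] PC=1: DEC 2 -> ACC=-12
Event 26 (EXEC): [IRQ2] PC=2: DEC 3 -> ACC=-15
Event 27 (EXEC): [IRQ2] PC=3: IRET -> resume IRQ2 at PC=2 (depth now 1)
Event 28 (EXEC): [IRQ2] PC=2: DEC 3 -> ACC=-18
Event 29 (EXEC): [IRQ2] PC=3: IRET -> resume MAIN at PC=4 (depth now 0)
Event 30 (EXEC): [MAIN] PC=4: INC 2 -> ACC=-16
Event 31 (EXEC): [MAIN] PC=5: HALT

Answer: -16 MAIN 0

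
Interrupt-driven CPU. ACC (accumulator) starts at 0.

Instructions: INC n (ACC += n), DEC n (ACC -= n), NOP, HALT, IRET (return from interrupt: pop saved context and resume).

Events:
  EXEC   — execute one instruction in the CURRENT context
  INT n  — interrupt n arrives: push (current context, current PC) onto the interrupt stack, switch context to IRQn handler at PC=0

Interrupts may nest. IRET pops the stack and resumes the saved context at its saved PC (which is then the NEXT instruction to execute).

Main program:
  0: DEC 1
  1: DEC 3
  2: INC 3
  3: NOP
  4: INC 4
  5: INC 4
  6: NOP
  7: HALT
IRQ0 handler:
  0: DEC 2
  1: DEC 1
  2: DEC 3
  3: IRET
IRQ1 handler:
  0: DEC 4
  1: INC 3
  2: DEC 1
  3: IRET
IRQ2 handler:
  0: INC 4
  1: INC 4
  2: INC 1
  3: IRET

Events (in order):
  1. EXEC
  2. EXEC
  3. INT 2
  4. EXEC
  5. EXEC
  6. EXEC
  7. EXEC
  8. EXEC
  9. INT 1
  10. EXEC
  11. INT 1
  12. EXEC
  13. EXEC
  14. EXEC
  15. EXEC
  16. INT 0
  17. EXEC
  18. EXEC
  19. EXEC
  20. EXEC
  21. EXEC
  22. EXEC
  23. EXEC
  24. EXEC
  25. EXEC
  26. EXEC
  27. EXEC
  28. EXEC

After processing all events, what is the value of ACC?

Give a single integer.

Event 1 (EXEC): [MAIN] PC=0: DEC 1 -> ACC=-1
Event 2 (EXEC): [MAIN] PC=1: DEC 3 -> ACC=-4
Event 3 (INT 2): INT 2 arrives: push (MAIN, PC=2), enter IRQ2 at PC=0 (depth now 1)
Event 4 (EXEC): [IRQ2] PC=0: INC 4 -> ACC=0
Event 5 (EXEC): [IRQ2] PC=1: INC 4 -> ACC=4
Event 6 (EXEC): [IRQ2] PC=2: INC 1 -> ACC=5
Event 7 (EXEC): [IRQ2] PC=3: IRET -> resume MAIN at PC=2 (depth now 0)
Event 8 (EXEC): [MAIN] PC=2: INC 3 -> ACC=8
Event 9 (INT 1): INT 1 arrives: push (MAIN, PC=3), enter IRQ1 at PC=0 (depth now 1)
Event 10 (EXEC): [IRQ1] PC=0: DEC 4 -> ACC=4
Event 11 (INT 1): INT 1 arrives: push (IRQ1, PC=1), enter IRQ1 at PC=0 (depth now 2)
Event 12 (EXEC): [IRQ1] PC=0: DEC 4 -> ACC=0
Event 13 (EXEC): [IRQ1] PC=1: INC 3 -> ACC=3
Event 14 (EXEC): [IRQ1] PC=2: DEC 1 -> ACC=2
Event 15 (EXEC): [IRQ1] PC=3: IRET -> resume IRQ1 at PC=1 (depth now 1)
Event 16 (INT 0): INT 0 arrives: push (IRQ1, PC=1), enter IRQ0 at PC=0 (depth now 2)
Event 17 (EXEC): [IRQ0] PC=0: DEC 2 -> ACC=0
Event 18 (EXEC): [IRQ0] PC=1: DEC 1 -> ACC=-1
Event 19 (EXEC): [IRQ0] PC=2: DEC 3 -> ACC=-4
Event 20 (EXEC): [IRQ0] PC=3: IRET -> resume IRQ1 at PC=1 (depth now 1)
Event 21 (EXEC): [IRQ1] PC=1: INC 3 -> ACC=-1
Event 22 (EXEC): [IRQ1] PC=2: DEC 1 -> ACC=-2
Event 23 (EXEC): [IRQ1] PC=3: IRET -> resume MAIN at PC=3 (depth now 0)
Event 24 (EXEC): [MAIN] PC=3: NOP
Event 25 (EXEC): [MAIN] PC=4: INC 4 -> ACC=2
Event 26 (EXEC): [MAIN] PC=5: INC 4 -> ACC=6
Event 27 (EXEC): [MAIN] PC=6: NOP
Event 28 (EXEC): [MAIN] PC=7: HALT

Answer: 6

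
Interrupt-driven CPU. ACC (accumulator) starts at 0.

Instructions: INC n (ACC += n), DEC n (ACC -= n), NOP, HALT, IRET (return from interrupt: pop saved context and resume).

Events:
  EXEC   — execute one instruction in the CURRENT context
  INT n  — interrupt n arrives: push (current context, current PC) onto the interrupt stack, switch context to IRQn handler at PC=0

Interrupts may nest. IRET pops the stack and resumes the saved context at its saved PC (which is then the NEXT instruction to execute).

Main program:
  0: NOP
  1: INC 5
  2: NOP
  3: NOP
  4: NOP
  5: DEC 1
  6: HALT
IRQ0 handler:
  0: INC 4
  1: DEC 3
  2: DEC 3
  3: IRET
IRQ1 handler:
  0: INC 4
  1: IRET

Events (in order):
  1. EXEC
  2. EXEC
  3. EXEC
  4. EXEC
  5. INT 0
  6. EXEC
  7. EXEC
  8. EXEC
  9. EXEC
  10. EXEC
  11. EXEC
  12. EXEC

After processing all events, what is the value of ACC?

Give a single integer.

Event 1 (EXEC): [MAIN] PC=0: NOP
Event 2 (EXEC): [MAIN] PC=1: INC 5 -> ACC=5
Event 3 (EXEC): [MAIN] PC=2: NOP
Event 4 (EXEC): [MAIN] PC=3: NOP
Event 5 (INT 0): INT 0 arrives: push (MAIN, PC=4), enter IRQ0 at PC=0 (depth now 1)
Event 6 (EXEC): [IRQ0] PC=0: INC 4 -> ACC=9
Event 7 (EXEC): [IRQ0] PC=1: DEC 3 -> ACC=6
Event 8 (EXEC): [IRQ0] PC=2: DEC 3 -> ACC=3
Event 9 (EXEC): [IRQ0] PC=3: IRET -> resume MAIN at PC=4 (depth now 0)
Event 10 (EXEC): [MAIN] PC=4: NOP
Event 11 (EXEC): [MAIN] PC=5: DEC 1 -> ACC=2
Event 12 (EXEC): [MAIN] PC=6: HALT

Answer: 2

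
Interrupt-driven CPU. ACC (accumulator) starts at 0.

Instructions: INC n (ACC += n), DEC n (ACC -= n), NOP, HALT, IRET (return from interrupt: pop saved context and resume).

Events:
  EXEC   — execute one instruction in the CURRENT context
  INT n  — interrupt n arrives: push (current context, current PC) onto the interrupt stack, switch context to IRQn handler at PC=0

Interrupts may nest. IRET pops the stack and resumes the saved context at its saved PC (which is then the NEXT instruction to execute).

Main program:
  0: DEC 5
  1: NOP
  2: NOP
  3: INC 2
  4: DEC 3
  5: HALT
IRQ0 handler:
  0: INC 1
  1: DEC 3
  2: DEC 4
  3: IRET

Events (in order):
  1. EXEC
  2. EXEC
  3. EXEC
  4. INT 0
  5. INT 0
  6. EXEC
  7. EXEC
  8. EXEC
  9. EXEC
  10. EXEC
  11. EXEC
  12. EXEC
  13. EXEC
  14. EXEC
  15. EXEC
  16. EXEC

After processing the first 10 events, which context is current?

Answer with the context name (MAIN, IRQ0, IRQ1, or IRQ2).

Answer: IRQ0

Derivation:
Event 1 (EXEC): [MAIN] PC=0: DEC 5 -> ACC=-5
Event 2 (EXEC): [MAIN] PC=1: NOP
Event 3 (EXEC): [MAIN] PC=2: NOP
Event 4 (INT 0): INT 0 arrives: push (MAIN, PC=3), enter IRQ0 at PC=0 (depth now 1)
Event 5 (INT 0): INT 0 arrives: push (IRQ0, PC=0), enter IRQ0 at PC=0 (depth now 2)
Event 6 (EXEC): [IRQ0] PC=0: INC 1 -> ACC=-4
Event 7 (EXEC): [IRQ0] PC=1: DEC 3 -> ACC=-7
Event 8 (EXEC): [IRQ0] PC=2: DEC 4 -> ACC=-11
Event 9 (EXEC): [IRQ0] PC=3: IRET -> resume IRQ0 at PC=0 (depth now 1)
Event 10 (EXEC): [IRQ0] PC=0: INC 1 -> ACC=-10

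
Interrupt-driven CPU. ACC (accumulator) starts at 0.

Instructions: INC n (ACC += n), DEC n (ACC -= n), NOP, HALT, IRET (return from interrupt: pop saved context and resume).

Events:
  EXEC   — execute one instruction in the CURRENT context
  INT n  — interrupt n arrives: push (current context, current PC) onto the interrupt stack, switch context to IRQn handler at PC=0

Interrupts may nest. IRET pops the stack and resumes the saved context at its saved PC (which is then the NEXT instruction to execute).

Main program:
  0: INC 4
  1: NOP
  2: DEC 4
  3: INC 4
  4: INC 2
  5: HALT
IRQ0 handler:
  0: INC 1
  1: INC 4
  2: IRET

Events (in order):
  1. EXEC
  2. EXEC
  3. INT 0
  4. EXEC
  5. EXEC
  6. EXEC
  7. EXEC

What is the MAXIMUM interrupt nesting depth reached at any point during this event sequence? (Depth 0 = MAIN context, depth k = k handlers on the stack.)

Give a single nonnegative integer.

Answer: 1

Derivation:
Event 1 (EXEC): [MAIN] PC=0: INC 4 -> ACC=4 [depth=0]
Event 2 (EXEC): [MAIN] PC=1: NOP [depth=0]
Event 3 (INT 0): INT 0 arrives: push (MAIN, PC=2), enter IRQ0 at PC=0 (depth now 1) [depth=1]
Event 4 (EXEC): [IRQ0] PC=0: INC 1 -> ACC=5 [depth=1]
Event 5 (EXEC): [IRQ0] PC=1: INC 4 -> ACC=9 [depth=1]
Event 6 (EXEC): [IRQ0] PC=2: IRET -> resume MAIN at PC=2 (depth now 0) [depth=0]
Event 7 (EXEC): [MAIN] PC=2: DEC 4 -> ACC=5 [depth=0]
Max depth observed: 1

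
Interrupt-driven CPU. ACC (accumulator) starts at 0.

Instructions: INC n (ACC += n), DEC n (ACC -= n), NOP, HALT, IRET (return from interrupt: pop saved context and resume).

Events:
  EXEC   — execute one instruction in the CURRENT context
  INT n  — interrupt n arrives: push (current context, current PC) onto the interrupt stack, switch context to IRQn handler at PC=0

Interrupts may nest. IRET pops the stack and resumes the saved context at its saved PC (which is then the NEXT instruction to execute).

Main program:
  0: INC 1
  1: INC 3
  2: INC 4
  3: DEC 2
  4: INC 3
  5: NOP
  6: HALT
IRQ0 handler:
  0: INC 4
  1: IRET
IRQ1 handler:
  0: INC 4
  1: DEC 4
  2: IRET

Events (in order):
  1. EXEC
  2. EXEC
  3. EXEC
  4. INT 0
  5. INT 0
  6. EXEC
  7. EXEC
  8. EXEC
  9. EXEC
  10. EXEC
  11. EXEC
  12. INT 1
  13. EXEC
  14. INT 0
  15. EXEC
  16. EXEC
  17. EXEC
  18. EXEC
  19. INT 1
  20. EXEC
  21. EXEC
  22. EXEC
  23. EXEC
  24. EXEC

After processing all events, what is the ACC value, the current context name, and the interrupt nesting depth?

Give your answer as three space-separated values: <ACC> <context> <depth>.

Answer: 21 MAIN 0

Derivation:
Event 1 (EXEC): [MAIN] PC=0: INC 1 -> ACC=1
Event 2 (EXEC): [MAIN] PC=1: INC 3 -> ACC=4
Event 3 (EXEC): [MAIN] PC=2: INC 4 -> ACC=8
Event 4 (INT 0): INT 0 arrives: push (MAIN, PC=3), enter IRQ0 at PC=0 (depth now 1)
Event 5 (INT 0): INT 0 arrives: push (IRQ0, PC=0), enter IRQ0 at PC=0 (depth now 2)
Event 6 (EXEC): [IRQ0] PC=0: INC 4 -> ACC=12
Event 7 (EXEC): [IRQ0] PC=1: IRET -> resume IRQ0 at PC=0 (depth now 1)
Event 8 (EXEC): [IRQ0] PC=0: INC 4 -> ACC=16
Event 9 (EXEC): [IRQ0] PC=1: IRET -> resume MAIN at PC=3 (depth now 0)
Event 10 (EXEC): [MAIN] PC=3: DEC 2 -> ACC=14
Event 11 (EXEC): [MAIN] PC=4: INC 3 -> ACC=17
Event 12 (INT 1): INT 1 arrives: push (MAIN, PC=5), enter IRQ1 at PC=0 (depth now 1)
Event 13 (EXEC): [IRQ1] PC=0: INC 4 -> ACC=21
Event 14 (INT 0): INT 0 arrives: push (IRQ1, PC=1), enter IRQ0 at PC=0 (depth now 2)
Event 15 (EXEC): [IRQ0] PC=0: INC 4 -> ACC=25
Event 16 (EXEC): [IRQ0] PC=1: IRET -> resume IRQ1 at PC=1 (depth now 1)
Event 17 (EXEC): [IRQ1] PC=1: DEC 4 -> ACC=21
Event 18 (EXEC): [IRQ1] PC=2: IRET -> resume MAIN at PC=5 (depth now 0)
Event 19 (INT 1): INT 1 arrives: push (MAIN, PC=5), enter IRQ1 at PC=0 (depth now 1)
Event 20 (EXEC): [IRQ1] PC=0: INC 4 -> ACC=25
Event 21 (EXEC): [IRQ1] PC=1: DEC 4 -> ACC=21
Event 22 (EXEC): [IRQ1] PC=2: IRET -> resume MAIN at PC=5 (depth now 0)
Event 23 (EXEC): [MAIN] PC=5: NOP
Event 24 (EXEC): [MAIN] PC=6: HALT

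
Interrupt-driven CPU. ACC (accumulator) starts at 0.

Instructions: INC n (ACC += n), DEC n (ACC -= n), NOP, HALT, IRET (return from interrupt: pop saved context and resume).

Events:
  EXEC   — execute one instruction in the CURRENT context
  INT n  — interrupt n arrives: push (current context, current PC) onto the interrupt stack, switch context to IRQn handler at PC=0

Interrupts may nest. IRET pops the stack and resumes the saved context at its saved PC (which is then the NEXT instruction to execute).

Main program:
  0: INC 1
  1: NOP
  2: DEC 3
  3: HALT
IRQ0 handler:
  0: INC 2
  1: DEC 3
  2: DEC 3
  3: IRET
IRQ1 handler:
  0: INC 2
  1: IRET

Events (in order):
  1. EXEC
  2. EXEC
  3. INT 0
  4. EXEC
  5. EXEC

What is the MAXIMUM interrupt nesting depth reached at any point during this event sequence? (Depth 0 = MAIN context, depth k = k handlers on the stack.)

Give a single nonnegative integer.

Event 1 (EXEC): [MAIN] PC=0: INC 1 -> ACC=1 [depth=0]
Event 2 (EXEC): [MAIN] PC=1: NOP [depth=0]
Event 3 (INT 0): INT 0 arrives: push (MAIN, PC=2), enter IRQ0 at PC=0 (depth now 1) [depth=1]
Event 4 (EXEC): [IRQ0] PC=0: INC 2 -> ACC=3 [depth=1]
Event 5 (EXEC): [IRQ0] PC=1: DEC 3 -> ACC=0 [depth=1]
Max depth observed: 1

Answer: 1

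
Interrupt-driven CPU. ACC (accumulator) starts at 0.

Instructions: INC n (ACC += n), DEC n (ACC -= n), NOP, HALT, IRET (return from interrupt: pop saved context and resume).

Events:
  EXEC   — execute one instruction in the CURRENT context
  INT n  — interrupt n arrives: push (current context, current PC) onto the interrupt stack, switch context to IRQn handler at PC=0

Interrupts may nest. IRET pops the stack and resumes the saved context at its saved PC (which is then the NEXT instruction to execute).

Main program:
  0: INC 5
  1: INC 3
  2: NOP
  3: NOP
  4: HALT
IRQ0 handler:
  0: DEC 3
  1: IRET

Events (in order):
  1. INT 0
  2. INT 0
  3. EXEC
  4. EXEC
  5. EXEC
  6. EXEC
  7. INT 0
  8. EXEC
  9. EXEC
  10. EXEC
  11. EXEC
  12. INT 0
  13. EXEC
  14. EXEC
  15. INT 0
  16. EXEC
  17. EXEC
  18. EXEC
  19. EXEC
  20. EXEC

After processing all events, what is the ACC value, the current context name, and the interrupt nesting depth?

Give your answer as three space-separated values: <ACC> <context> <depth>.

Event 1 (INT 0): INT 0 arrives: push (MAIN, PC=0), enter IRQ0 at PC=0 (depth now 1)
Event 2 (INT 0): INT 0 arrives: push (IRQ0, PC=0), enter IRQ0 at PC=0 (depth now 2)
Event 3 (EXEC): [IRQ0] PC=0: DEC 3 -> ACC=-3
Event 4 (EXEC): [IRQ0] PC=1: IRET -> resume IRQ0 at PC=0 (depth now 1)
Event 5 (EXEC): [IRQ0] PC=0: DEC 3 -> ACC=-6
Event 6 (EXEC): [IRQ0] PC=1: IRET -> resume MAIN at PC=0 (depth now 0)
Event 7 (INT 0): INT 0 arrives: push (MAIN, PC=0), enter IRQ0 at PC=0 (depth now 1)
Event 8 (EXEC): [IRQ0] PC=0: DEC 3 -> ACC=-9
Event 9 (EXEC): [IRQ0] PC=1: IRET -> resume MAIN at PC=0 (depth now 0)
Event 10 (EXEC): [MAIN] PC=0: INC 5 -> ACC=-4
Event 11 (EXEC): [MAIN] PC=1: INC 3 -> ACC=-1
Event 12 (INT 0): INT 0 arrives: push (MAIN, PC=2), enter IRQ0 at PC=0 (depth now 1)
Event 13 (EXEC): [IRQ0] PC=0: DEC 3 -> ACC=-4
Event 14 (EXEC): [IRQ0] PC=1: IRET -> resume MAIN at PC=2 (depth now 0)
Event 15 (INT 0): INT 0 arrives: push (MAIN, PC=2), enter IRQ0 at PC=0 (depth now 1)
Event 16 (EXEC): [IRQ0] PC=0: DEC 3 -> ACC=-7
Event 17 (EXEC): [IRQ0] PC=1: IRET -> resume MAIN at PC=2 (depth now 0)
Event 18 (EXEC): [MAIN] PC=2: NOP
Event 19 (EXEC): [MAIN] PC=3: NOP
Event 20 (EXEC): [MAIN] PC=4: HALT

Answer: -7 MAIN 0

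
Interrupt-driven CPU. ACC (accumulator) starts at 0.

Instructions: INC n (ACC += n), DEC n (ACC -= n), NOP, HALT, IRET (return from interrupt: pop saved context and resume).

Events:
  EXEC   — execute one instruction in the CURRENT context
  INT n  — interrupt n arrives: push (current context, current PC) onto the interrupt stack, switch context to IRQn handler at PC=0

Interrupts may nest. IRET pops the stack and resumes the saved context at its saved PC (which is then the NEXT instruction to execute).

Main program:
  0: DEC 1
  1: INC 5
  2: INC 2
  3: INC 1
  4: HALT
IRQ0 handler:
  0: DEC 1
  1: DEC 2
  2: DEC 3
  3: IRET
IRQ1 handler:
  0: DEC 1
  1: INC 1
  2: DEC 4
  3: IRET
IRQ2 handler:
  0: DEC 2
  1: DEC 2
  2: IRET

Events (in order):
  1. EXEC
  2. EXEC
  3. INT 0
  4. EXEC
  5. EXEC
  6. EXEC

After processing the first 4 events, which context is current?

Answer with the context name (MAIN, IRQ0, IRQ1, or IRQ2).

Answer: IRQ0

Derivation:
Event 1 (EXEC): [MAIN] PC=0: DEC 1 -> ACC=-1
Event 2 (EXEC): [MAIN] PC=1: INC 5 -> ACC=4
Event 3 (INT 0): INT 0 arrives: push (MAIN, PC=2), enter IRQ0 at PC=0 (depth now 1)
Event 4 (EXEC): [IRQ0] PC=0: DEC 1 -> ACC=3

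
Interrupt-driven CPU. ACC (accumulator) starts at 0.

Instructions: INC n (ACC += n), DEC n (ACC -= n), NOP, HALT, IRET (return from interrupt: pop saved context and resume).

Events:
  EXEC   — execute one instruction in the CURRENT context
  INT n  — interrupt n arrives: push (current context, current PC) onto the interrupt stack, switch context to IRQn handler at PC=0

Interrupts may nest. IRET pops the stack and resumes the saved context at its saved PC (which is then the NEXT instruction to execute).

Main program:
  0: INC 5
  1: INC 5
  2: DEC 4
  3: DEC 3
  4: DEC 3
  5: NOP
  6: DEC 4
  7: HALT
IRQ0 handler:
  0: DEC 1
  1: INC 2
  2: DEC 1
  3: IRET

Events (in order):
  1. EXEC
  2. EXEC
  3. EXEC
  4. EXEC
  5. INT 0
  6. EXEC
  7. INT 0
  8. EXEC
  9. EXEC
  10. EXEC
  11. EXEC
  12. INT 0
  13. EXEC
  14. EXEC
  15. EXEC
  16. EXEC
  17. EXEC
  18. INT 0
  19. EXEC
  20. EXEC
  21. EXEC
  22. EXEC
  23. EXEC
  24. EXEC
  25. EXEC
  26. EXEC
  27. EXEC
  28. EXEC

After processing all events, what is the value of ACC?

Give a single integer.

Answer: -4

Derivation:
Event 1 (EXEC): [MAIN] PC=0: INC 5 -> ACC=5
Event 2 (EXEC): [MAIN] PC=1: INC 5 -> ACC=10
Event 3 (EXEC): [MAIN] PC=2: DEC 4 -> ACC=6
Event 4 (EXEC): [MAIN] PC=3: DEC 3 -> ACC=3
Event 5 (INT 0): INT 0 arrives: push (MAIN, PC=4), enter IRQ0 at PC=0 (depth now 1)
Event 6 (EXEC): [IRQ0] PC=0: DEC 1 -> ACC=2
Event 7 (INT 0): INT 0 arrives: push (IRQ0, PC=1), enter IRQ0 at PC=0 (depth now 2)
Event 8 (EXEC): [IRQ0] PC=0: DEC 1 -> ACC=1
Event 9 (EXEC): [IRQ0] PC=1: INC 2 -> ACC=3
Event 10 (EXEC): [IRQ0] PC=2: DEC 1 -> ACC=2
Event 11 (EXEC): [IRQ0] PC=3: IRET -> resume IRQ0 at PC=1 (depth now 1)
Event 12 (INT 0): INT 0 arrives: push (IRQ0, PC=1), enter IRQ0 at PC=0 (depth now 2)
Event 13 (EXEC): [IRQ0] PC=0: DEC 1 -> ACC=1
Event 14 (EXEC): [IRQ0] PC=1: INC 2 -> ACC=3
Event 15 (EXEC): [IRQ0] PC=2: DEC 1 -> ACC=2
Event 16 (EXEC): [IRQ0] PC=3: IRET -> resume IRQ0 at PC=1 (depth now 1)
Event 17 (EXEC): [IRQ0] PC=1: INC 2 -> ACC=4
Event 18 (INT 0): INT 0 arrives: push (IRQ0, PC=2), enter IRQ0 at PC=0 (depth now 2)
Event 19 (EXEC): [IRQ0] PC=0: DEC 1 -> ACC=3
Event 20 (EXEC): [IRQ0] PC=1: INC 2 -> ACC=5
Event 21 (EXEC): [IRQ0] PC=2: DEC 1 -> ACC=4
Event 22 (EXEC): [IRQ0] PC=3: IRET -> resume IRQ0 at PC=2 (depth now 1)
Event 23 (EXEC): [IRQ0] PC=2: DEC 1 -> ACC=3
Event 24 (EXEC): [IRQ0] PC=3: IRET -> resume MAIN at PC=4 (depth now 0)
Event 25 (EXEC): [MAIN] PC=4: DEC 3 -> ACC=0
Event 26 (EXEC): [MAIN] PC=5: NOP
Event 27 (EXEC): [MAIN] PC=6: DEC 4 -> ACC=-4
Event 28 (EXEC): [MAIN] PC=7: HALT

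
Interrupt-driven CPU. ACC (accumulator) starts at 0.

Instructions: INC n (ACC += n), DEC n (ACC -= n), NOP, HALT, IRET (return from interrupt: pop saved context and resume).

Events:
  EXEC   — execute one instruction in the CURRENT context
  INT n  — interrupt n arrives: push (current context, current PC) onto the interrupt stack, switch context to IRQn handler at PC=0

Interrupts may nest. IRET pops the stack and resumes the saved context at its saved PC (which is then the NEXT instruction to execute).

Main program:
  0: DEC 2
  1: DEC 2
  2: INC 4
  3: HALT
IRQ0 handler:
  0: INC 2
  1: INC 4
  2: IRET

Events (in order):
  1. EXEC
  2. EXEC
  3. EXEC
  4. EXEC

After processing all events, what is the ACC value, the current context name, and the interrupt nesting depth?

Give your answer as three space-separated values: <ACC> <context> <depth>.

Event 1 (EXEC): [MAIN] PC=0: DEC 2 -> ACC=-2
Event 2 (EXEC): [MAIN] PC=1: DEC 2 -> ACC=-4
Event 3 (EXEC): [MAIN] PC=2: INC 4 -> ACC=0
Event 4 (EXEC): [MAIN] PC=3: HALT

Answer: 0 MAIN 0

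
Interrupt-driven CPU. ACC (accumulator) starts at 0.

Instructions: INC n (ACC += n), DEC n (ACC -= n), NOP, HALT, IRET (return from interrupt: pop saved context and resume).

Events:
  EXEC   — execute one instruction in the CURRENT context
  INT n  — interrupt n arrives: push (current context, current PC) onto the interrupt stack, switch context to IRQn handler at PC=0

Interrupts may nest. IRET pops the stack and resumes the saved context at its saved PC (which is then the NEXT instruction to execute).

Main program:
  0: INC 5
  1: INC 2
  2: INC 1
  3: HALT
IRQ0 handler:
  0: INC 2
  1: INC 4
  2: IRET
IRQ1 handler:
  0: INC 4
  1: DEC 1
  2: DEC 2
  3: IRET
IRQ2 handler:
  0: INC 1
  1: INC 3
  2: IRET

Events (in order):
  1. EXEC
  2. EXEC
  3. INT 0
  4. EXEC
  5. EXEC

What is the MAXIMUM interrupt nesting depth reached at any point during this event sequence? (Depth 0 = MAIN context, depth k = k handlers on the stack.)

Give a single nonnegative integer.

Event 1 (EXEC): [MAIN] PC=0: INC 5 -> ACC=5 [depth=0]
Event 2 (EXEC): [MAIN] PC=1: INC 2 -> ACC=7 [depth=0]
Event 3 (INT 0): INT 0 arrives: push (MAIN, PC=2), enter IRQ0 at PC=0 (depth now 1) [depth=1]
Event 4 (EXEC): [IRQ0] PC=0: INC 2 -> ACC=9 [depth=1]
Event 5 (EXEC): [IRQ0] PC=1: INC 4 -> ACC=13 [depth=1]
Max depth observed: 1

Answer: 1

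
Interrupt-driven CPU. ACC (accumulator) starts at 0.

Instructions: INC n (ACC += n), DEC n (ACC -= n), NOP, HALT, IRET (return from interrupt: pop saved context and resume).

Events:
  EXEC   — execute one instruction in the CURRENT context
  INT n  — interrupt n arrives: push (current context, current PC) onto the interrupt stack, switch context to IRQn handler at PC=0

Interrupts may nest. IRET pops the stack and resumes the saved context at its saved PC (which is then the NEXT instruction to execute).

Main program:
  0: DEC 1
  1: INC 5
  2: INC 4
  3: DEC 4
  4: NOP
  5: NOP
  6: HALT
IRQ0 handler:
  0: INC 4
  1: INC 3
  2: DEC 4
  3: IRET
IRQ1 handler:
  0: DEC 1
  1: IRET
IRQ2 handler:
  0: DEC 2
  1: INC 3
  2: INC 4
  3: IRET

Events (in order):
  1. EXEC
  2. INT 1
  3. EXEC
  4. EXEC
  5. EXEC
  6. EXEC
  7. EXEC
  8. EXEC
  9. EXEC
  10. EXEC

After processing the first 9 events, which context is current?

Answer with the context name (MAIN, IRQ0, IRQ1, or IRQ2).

Answer: MAIN

Derivation:
Event 1 (EXEC): [MAIN] PC=0: DEC 1 -> ACC=-1
Event 2 (INT 1): INT 1 arrives: push (MAIN, PC=1), enter IRQ1 at PC=0 (depth now 1)
Event 3 (EXEC): [IRQ1] PC=0: DEC 1 -> ACC=-2
Event 4 (EXEC): [IRQ1] PC=1: IRET -> resume MAIN at PC=1 (depth now 0)
Event 5 (EXEC): [MAIN] PC=1: INC 5 -> ACC=3
Event 6 (EXEC): [MAIN] PC=2: INC 4 -> ACC=7
Event 7 (EXEC): [MAIN] PC=3: DEC 4 -> ACC=3
Event 8 (EXEC): [MAIN] PC=4: NOP
Event 9 (EXEC): [MAIN] PC=5: NOP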